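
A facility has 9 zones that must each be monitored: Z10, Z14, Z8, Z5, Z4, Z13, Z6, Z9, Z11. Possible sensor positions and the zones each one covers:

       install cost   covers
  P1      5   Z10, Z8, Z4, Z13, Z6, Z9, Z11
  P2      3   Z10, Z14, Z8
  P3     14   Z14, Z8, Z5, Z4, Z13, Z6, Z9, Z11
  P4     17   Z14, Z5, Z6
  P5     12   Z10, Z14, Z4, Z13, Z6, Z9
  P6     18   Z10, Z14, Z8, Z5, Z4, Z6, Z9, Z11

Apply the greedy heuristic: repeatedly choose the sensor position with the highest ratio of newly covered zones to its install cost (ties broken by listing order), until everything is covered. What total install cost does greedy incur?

Pick 1: P1 adds 7 new (Z10, Z8, Z4, Z13, Z6, Z9, Z11) at install cost 5 (ratio 7/5).
Pick 2: P2 adds 1 new (Z14) at install cost 3 (ratio 1/3).
Pick 3: P3 adds 1 new (Z5) at install cost 14 (ratio 1/14).
Greedy total install cost: 5 + 3 + 14 = 22. (The true optimum is 17, so greedy overshoots here.)

22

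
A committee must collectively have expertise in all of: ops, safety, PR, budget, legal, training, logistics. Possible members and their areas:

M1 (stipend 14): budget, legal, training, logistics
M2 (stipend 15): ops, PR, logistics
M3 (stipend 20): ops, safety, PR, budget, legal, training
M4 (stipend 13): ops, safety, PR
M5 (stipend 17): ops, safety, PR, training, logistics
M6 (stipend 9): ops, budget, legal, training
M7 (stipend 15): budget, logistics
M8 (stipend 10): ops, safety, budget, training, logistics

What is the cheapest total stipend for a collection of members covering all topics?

26

M5, M6 cover every topic at stipend 17 + 9 = 26.
Any cover uses at least 2 members; among all covering selections none totals below 26.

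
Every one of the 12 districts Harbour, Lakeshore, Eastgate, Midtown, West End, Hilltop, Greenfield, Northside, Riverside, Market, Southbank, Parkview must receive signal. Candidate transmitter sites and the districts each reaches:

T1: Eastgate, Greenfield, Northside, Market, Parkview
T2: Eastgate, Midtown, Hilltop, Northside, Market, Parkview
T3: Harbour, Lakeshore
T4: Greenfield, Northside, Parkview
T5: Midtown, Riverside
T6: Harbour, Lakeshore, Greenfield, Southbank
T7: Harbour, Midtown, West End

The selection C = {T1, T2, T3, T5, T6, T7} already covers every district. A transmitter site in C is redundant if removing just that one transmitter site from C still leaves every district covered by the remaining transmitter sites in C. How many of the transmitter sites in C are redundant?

Drop T1: the rest still cover every district — redundant.
Drop T2: Hilltop uncovered — not redundant.
Drop T3: the rest still cover every district — redundant.
Drop T5: Riverside uncovered — not redundant.
Drop T6: Southbank uncovered — not redundant.
Drop T7: West End uncovered — not redundant.
2 redundant: T1, T3.

2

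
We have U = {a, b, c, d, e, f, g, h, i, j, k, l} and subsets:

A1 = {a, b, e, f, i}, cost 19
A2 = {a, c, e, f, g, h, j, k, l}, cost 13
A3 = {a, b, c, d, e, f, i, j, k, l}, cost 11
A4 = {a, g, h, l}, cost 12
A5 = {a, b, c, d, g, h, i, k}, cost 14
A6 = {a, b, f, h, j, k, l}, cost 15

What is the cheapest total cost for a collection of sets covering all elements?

23

A3, A4 cover every element at cost 11 + 12 = 23.
Any cover uses at least 2 sets; among all covering selections none totals below 23.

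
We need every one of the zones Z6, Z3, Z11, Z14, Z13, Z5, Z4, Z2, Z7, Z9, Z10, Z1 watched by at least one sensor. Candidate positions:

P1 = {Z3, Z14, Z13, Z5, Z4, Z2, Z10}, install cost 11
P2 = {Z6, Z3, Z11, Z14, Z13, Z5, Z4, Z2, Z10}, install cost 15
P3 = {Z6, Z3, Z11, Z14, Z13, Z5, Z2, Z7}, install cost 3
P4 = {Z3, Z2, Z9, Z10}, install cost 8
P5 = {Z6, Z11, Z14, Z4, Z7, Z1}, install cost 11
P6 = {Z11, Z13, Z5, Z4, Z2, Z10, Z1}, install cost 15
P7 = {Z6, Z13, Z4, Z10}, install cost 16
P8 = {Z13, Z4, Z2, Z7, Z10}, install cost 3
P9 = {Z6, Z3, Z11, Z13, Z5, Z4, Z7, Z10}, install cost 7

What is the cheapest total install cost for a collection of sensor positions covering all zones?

P3, P4, P5 cover every zone at install cost 3 + 8 + 11 = 22.
Any cover uses at least 3 sensor positions; among all covering selections none totals below 22.
Greedy by coverage-per-install cost would pick P3, P8, P4, P5 for 25 — worse than the optimum 22.

22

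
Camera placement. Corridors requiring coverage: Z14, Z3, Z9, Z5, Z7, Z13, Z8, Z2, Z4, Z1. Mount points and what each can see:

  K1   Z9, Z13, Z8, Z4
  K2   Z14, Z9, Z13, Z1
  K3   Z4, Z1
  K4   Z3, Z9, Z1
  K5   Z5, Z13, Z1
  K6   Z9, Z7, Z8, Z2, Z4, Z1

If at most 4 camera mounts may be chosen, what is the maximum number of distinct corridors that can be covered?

Choosing K2, K4, K5, K6 covers {Z14, Z3, Z9, Z5, Z7, Z13, Z8, Z2, Z4, Z1} — 10 corridors.
That is all 10 corridors.

10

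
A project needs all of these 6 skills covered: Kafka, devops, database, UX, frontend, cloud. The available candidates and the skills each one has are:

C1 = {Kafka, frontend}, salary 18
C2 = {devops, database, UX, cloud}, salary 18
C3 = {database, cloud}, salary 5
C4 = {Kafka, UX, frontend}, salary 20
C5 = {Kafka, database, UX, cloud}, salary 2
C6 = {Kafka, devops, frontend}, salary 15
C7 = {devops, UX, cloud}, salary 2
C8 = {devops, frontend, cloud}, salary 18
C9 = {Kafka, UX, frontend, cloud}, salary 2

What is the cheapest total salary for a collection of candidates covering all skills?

C5, C7, C9 cover every skill at salary 2 + 2 + 2 = 6.
Any cover uses at least 2 candidates; among all covering selections none totals below 6.

6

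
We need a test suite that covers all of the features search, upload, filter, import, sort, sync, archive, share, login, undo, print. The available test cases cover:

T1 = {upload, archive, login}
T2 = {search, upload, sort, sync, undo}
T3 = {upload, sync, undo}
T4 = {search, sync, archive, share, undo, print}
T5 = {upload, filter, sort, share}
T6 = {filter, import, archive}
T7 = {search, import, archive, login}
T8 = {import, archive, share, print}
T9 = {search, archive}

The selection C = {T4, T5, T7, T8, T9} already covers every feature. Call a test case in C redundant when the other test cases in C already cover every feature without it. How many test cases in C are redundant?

Drop T4: sync, undo uncovered — not redundant.
Drop T5: upload, filter, sort uncovered — not redundant.
Drop T7: login uncovered — not redundant.
Drop T8: the rest still cover every feature — redundant.
Drop T9: the rest still cover every feature — redundant.
2 redundant: T8, T9.

2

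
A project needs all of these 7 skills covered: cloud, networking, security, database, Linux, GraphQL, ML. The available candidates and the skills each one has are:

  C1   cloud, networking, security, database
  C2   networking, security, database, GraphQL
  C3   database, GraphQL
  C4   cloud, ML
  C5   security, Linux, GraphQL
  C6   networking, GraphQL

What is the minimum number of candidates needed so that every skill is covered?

C1, C4, C5 together cover {cloud, networking, security, database, Linux, GraphQL, ML} — every skill.
No 2 of the 6 candidates cover everything (all 15 pairs fall short), so 3 is minimum.

3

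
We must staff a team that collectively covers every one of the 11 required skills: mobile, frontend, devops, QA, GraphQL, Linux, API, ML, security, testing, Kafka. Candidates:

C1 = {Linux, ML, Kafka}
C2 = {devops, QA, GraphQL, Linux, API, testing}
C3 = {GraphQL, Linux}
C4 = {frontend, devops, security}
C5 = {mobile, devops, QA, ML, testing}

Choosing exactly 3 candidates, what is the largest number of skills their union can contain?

Choosing C1, C2, C4 covers {frontend, devops, QA, GraphQL, Linux, API, ML, security, testing, Kafka} — 10 skills.
No choice of 3 candidates does better; here mobile is left uncovered.

10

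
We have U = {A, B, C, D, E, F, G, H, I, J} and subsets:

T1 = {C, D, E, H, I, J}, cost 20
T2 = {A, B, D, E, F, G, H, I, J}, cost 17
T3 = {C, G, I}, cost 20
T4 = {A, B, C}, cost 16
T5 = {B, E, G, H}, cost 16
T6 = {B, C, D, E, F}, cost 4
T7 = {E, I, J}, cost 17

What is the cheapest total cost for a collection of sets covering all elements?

T2, T6 cover every element at cost 17 + 4 = 21.
Any cover uses at least 2 sets; among all covering selections none totals below 21.

21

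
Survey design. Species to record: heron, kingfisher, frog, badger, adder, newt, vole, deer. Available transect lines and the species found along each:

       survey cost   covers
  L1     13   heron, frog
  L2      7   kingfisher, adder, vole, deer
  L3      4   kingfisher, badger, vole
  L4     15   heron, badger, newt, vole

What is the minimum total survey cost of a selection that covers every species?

L1, L2, L4 cover every species at survey cost 13 + 7 + 15 = 35.
Any cover uses at least 3 transects; among all covering selections none totals below 35.
Greedy by coverage-per-survey cost would pick L3, L2, L1, L4 for 39 — worse than the optimum 35.

35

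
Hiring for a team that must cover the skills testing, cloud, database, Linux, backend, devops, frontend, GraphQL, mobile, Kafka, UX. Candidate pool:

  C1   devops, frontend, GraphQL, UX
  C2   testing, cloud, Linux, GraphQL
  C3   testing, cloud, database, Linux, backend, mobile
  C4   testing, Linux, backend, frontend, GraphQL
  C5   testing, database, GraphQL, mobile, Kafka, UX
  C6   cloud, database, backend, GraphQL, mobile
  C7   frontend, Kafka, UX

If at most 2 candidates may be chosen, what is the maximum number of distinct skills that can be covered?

10

Choosing C1, C3 covers {testing, cloud, database, Linux, backend, devops, frontend, GraphQL, mobile, UX} — 10 skills.
No choice of 2 candidates does better; here Kafka is left uncovered.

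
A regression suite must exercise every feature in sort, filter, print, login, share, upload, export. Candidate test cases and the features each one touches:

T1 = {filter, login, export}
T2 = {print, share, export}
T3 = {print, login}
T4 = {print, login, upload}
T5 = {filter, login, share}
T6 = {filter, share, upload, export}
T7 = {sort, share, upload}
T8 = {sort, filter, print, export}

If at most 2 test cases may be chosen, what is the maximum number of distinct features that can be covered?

6

Choosing T1, T7 covers {sort, filter, login, share, upload, export} — 6 features.
No choice of 2 test cases does better; here print is left uncovered.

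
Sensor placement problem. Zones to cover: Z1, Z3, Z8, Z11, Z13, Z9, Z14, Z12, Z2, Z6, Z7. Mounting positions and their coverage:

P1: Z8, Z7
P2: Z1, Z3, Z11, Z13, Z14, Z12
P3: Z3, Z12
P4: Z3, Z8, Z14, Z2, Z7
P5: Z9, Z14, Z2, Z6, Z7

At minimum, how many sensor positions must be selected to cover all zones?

3

P1, P2, P5 together cover {Z1, Z3, Z8, Z11, Z13, Z9, Z14, Z12, Z2, Z6, Z7} — every zone.
No 2 of the 5 sensor positions cover everything (all 10 pairs fall short), so 3 is minimum.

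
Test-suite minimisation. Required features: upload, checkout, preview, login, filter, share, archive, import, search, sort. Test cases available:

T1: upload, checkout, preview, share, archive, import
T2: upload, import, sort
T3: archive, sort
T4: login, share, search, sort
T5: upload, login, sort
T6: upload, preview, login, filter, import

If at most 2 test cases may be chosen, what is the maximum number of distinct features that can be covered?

Choosing T1, T4 covers {upload, checkout, preview, login, share, archive, import, search, sort} — 9 features.
No choice of 2 test cases does better; here filter is left uncovered.

9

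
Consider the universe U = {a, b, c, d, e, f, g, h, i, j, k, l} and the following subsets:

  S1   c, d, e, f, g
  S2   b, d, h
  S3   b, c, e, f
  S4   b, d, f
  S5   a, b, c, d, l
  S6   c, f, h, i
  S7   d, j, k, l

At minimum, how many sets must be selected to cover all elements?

4

S1, S5, S6, S7 together cover {a, b, c, d, e, f, g, h, i, j, k, l} — every element.
No 3 of the 7 sets cover everything (all 35 triples fall short), so 4 is minimum.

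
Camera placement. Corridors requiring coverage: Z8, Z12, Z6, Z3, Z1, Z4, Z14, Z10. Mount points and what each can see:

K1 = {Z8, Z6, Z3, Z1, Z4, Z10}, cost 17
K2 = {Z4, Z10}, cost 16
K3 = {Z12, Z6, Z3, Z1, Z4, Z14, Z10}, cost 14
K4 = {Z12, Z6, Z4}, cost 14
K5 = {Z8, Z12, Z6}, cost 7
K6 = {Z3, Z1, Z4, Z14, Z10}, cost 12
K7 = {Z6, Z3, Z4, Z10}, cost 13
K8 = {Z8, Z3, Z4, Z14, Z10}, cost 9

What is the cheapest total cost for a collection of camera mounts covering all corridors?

K5, K6 cover every corridor at cost 7 + 12 = 19.
Any cover uses at least 2 camera mounts; among all covering selections none totals below 19.

19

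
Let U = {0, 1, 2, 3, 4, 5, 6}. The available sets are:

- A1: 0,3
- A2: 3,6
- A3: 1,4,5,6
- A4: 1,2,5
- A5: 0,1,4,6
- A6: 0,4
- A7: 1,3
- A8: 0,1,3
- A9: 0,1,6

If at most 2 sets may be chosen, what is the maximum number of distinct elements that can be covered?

6

Choosing A1, A3 covers {0, 1, 3, 4, 5, 6} — 6 elements.
No choice of 2 sets does better; here 2 is left uncovered.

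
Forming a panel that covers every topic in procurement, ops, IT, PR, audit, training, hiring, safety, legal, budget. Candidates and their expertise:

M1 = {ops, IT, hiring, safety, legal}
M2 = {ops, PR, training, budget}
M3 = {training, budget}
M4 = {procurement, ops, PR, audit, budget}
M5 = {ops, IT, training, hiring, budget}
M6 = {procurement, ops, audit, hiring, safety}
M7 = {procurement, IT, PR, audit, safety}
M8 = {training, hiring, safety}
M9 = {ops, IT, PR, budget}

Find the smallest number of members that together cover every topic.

M1, M2, M4 together cover {procurement, ops, IT, PR, audit, training, hiring, safety, legal, budget} — every topic.
No 2 of the 9 members cover everything (all 36 pairs fall short), so 3 is minimum.

3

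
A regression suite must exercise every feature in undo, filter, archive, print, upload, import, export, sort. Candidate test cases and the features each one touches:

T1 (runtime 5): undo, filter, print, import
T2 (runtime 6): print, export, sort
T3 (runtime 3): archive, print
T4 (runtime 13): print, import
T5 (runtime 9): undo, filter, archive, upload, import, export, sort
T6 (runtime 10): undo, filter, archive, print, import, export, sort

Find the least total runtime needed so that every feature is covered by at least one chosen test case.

T3, T5 cover every feature at runtime 3 + 9 = 12.
Any cover uses at least 2 test cases; among all covering selections none totals below 12.
Greedy by coverage-per-runtime would pick T1, T5 for 14 — worse than the optimum 12.

12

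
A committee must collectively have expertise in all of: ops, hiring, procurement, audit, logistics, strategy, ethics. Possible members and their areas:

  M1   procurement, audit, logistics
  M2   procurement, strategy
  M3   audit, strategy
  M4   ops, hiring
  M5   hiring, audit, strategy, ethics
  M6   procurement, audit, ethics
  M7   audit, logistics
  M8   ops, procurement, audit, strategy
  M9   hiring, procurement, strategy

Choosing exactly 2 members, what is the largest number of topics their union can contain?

6

Choosing M1, M5 covers {hiring, procurement, audit, logistics, strategy, ethics} — 6 topics.
No choice of 2 members does better; here ops is left uncovered.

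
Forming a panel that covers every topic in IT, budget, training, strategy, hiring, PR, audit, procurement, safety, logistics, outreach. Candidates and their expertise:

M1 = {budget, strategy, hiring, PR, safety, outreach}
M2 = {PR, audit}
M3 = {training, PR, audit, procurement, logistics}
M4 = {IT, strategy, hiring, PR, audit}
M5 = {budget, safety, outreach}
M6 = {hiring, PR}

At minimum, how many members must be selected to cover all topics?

3

M1, M3, M4 together cover {IT, budget, training, strategy, hiring, PR, audit, procurement, safety, logistics, outreach} — every topic.
No 2 of the 6 members cover everything (all 15 pairs fall short), so 3 is minimum.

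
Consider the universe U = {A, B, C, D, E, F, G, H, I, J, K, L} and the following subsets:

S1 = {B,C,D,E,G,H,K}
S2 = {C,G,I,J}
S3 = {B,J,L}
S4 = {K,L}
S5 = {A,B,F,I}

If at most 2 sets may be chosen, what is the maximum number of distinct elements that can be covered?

Choosing S1, S5 covers {A, B, C, D, E, F, G, H, I, K} — 10 elements.
No choice of 2 sets does better; here J, L are left uncovered.

10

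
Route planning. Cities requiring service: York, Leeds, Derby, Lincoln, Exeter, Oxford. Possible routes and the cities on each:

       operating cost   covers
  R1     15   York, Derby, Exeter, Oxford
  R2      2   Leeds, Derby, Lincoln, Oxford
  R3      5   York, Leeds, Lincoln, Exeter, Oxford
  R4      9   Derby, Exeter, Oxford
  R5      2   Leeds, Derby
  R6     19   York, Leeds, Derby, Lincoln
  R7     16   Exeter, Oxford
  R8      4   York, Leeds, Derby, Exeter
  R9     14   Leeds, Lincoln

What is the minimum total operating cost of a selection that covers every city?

6

R2, R8 cover every city at operating cost 2 + 4 = 6.
Any cover uses at least 2 routes; among all covering selections none totals below 6.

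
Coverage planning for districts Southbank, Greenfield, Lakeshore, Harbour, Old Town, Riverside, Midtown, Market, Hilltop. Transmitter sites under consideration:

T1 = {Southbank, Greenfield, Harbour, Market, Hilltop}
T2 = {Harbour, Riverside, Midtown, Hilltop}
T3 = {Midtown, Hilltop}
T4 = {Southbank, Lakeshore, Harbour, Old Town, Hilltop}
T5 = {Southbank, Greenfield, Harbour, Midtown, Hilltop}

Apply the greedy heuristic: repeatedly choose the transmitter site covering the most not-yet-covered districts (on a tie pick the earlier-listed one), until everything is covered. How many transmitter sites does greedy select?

Pick 1: T1 covers 5 new districts (Southbank, Greenfield, Harbour, Market, Hilltop).
Pick 2: T2 covers 2 new districts (Riverside, Midtown).
Pick 3: T4 covers 2 new districts (Lakeshore, Old Town).
Greedy uses 3 transmitter sites.

3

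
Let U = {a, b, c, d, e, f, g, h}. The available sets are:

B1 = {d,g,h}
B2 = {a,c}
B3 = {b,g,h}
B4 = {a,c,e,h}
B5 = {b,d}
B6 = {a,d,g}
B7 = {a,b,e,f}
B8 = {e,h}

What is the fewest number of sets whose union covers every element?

B1, B2, B7 together cover {a, b, c, d, e, f, g, h} — every element.
No 2 of the 8 sets cover everything (all 28 pairs fall short), so 3 is minimum.

3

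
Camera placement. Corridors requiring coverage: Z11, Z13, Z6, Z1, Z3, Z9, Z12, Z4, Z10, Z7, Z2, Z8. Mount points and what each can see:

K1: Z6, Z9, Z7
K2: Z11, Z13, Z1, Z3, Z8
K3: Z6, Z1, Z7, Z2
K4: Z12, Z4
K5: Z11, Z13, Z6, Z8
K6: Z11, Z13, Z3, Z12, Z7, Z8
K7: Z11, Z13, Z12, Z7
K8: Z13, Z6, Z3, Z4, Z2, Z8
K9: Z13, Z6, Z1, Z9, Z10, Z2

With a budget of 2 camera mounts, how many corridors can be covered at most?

11

Choosing K6, K9 covers {Z11, Z13, Z6, Z1, Z3, Z9, Z12, Z10, Z7, Z2, Z8} — 11 corridors.
No choice of 2 camera mounts does better; here Z4 is left uncovered.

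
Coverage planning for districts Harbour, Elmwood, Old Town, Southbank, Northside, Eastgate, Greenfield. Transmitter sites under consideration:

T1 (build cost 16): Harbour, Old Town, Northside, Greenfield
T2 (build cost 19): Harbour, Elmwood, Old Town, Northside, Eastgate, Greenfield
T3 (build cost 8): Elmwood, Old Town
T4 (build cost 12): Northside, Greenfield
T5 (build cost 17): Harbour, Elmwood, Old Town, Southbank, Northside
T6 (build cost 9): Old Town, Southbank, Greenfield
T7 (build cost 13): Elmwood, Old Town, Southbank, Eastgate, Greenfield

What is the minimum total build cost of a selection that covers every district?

28

T2, T6 cover every district at build cost 19 + 9 = 28.
Any cover uses at least 2 transmitter sites; among all covering selections none totals below 28.
Greedy by coverage-per-build cost would pick T7, T1 for 29 — worse than the optimum 28.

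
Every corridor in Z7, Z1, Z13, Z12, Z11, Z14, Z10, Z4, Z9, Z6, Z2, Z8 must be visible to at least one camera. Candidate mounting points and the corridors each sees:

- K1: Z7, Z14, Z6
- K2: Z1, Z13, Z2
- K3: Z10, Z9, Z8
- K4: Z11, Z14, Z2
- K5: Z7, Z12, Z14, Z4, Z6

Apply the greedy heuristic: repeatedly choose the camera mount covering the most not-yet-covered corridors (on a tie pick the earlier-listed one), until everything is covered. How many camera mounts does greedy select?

Pick 1: K5 covers 5 new corridors (Z7, Z12, Z14, Z4, Z6).
Pick 2: K2 covers 3 new corridors (Z1, Z13, Z2).
Pick 3: K3 covers 3 new corridors (Z10, Z9, Z8).
Pick 4: K4 covers 1 new corridors (Z11).
Greedy uses 4 camera mounts.

4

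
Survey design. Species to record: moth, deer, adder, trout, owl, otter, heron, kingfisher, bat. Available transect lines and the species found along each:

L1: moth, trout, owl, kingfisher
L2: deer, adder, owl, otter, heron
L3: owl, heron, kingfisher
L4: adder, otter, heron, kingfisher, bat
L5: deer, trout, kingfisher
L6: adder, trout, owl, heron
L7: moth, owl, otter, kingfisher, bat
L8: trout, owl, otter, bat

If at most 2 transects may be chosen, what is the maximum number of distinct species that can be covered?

Choosing L1, L2 covers {moth, deer, adder, trout, owl, otter, heron, kingfisher} — 8 species.
No choice of 2 transects does better; here bat is left uncovered.

8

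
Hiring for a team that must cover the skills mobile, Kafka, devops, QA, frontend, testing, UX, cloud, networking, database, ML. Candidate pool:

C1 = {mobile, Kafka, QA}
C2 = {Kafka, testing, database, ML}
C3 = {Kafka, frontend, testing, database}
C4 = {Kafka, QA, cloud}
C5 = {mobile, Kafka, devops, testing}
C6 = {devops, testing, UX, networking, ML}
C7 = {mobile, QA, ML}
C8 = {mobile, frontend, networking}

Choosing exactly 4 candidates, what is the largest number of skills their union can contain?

Choosing C1, C3, C4, C6 covers {mobile, Kafka, devops, QA, frontend, testing, UX, cloud, networking, database, ML} — 11 skills.
That is all 11 skills.

11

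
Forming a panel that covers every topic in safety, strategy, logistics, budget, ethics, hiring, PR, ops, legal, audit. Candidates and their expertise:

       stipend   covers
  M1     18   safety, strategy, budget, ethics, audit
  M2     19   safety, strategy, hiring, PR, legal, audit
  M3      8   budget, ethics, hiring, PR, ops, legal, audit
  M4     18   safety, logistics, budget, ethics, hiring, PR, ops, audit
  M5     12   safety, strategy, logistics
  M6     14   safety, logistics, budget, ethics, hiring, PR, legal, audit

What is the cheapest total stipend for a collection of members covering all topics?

20

M3, M5 cover every topic at stipend 8 + 12 = 20.
Any cover uses at least 2 members; among all covering selections none totals below 20.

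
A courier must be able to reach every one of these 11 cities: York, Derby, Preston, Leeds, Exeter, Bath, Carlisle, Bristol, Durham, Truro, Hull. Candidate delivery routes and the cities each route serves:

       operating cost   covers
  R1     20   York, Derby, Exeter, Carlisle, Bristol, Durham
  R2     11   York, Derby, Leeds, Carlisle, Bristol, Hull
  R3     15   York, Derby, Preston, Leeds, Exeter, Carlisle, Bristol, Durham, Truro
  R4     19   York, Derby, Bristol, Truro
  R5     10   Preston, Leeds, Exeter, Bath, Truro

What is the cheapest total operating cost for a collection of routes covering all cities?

R2, R3, R5 cover every city at operating cost 11 + 15 + 10 = 36.
Any cover uses at least 3 routes; among all covering selections none totals below 36.

36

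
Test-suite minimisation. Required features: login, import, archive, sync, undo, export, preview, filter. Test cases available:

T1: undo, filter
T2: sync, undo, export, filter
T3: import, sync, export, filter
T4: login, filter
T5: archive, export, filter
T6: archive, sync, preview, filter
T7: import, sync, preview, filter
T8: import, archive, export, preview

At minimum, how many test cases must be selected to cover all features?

3

T2, T4, T8 together cover {login, import, archive, sync, undo, export, preview, filter} — every feature.
No 2 of the 8 test cases cover everything (all 28 pairs fall short), so 3 is minimum.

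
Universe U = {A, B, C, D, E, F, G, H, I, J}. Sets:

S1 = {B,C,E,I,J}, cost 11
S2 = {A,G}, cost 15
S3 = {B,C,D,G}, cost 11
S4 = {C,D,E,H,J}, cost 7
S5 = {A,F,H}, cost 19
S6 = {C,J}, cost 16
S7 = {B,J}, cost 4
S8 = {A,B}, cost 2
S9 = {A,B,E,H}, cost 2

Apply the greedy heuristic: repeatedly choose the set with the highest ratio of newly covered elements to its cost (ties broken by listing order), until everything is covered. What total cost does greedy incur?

50

Pick 1: S9 adds 4 new (A, B, E, H) at cost 2 (ratio 4/2).
Pick 2: S4 adds 3 new (C, D, J) at cost 7 (ratio 3/7).
Pick 3: S1 adds 1 new (I) at cost 11 (ratio 1/11).
Pick 4: S3 adds 1 new (G) at cost 11 (ratio 1/11).
Pick 5: S5 adds 1 new (F) at cost 19 (ratio 1/19).
Greedy total cost: 2 + 7 + 11 + 11 + 19 = 50. (The true optimum is 41, so greedy overshoots here.)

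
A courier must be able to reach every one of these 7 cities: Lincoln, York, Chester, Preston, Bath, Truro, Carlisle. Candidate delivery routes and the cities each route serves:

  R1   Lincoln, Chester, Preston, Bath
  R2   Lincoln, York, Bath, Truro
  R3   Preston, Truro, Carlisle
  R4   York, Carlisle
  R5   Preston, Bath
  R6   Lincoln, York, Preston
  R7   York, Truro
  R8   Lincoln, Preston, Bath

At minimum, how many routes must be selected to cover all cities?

3

R1, R2, R3 together cover {Lincoln, York, Chester, Preston, Bath, Truro, Carlisle} — every city.
No 2 of the 8 routes cover everything (all 28 pairs fall short), so 3 is minimum.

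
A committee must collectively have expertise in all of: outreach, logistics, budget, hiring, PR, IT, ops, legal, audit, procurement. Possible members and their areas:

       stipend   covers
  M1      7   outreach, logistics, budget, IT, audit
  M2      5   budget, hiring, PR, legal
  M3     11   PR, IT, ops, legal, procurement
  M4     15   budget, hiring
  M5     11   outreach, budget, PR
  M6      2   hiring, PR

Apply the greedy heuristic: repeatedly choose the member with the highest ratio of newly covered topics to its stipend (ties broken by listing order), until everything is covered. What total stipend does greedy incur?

20

Pick 1: M6 adds 2 new (hiring, PR) at stipend 2 (ratio 2/2).
Pick 2: M1 adds 5 new (outreach, logistics, budget, IT, audit) at stipend 7 (ratio 5/7).
Pick 3: M3 adds 3 new (ops, legal, procurement) at stipend 11 (ratio 3/11).
Greedy total stipend: 2 + 7 + 11 = 20.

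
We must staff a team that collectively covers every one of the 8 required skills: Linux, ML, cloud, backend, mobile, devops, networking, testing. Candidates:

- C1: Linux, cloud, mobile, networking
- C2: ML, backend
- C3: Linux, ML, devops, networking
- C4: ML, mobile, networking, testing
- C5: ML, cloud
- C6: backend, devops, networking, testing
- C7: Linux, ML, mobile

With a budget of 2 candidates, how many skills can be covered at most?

7

Choosing C1, C6 covers {Linux, cloud, backend, mobile, devops, networking, testing} — 7 skills.
No choice of 2 candidates does better; here ML is left uncovered.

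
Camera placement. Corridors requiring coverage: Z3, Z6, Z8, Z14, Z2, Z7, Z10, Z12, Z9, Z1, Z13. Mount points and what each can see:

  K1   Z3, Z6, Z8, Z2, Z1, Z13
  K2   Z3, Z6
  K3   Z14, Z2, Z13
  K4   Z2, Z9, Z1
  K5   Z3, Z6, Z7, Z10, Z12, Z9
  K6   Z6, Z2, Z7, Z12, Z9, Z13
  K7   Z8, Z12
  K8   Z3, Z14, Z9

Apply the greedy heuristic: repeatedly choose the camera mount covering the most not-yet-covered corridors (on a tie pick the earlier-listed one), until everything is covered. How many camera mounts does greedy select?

Pick 1: K1 covers 6 new corridors (Z3, Z6, Z8, Z2, Z1, Z13).
Pick 2: K5 covers 4 new corridors (Z7, Z10, Z12, Z9).
Pick 3: K3 covers 1 new corridors (Z14).
Greedy uses 3 camera mounts.

3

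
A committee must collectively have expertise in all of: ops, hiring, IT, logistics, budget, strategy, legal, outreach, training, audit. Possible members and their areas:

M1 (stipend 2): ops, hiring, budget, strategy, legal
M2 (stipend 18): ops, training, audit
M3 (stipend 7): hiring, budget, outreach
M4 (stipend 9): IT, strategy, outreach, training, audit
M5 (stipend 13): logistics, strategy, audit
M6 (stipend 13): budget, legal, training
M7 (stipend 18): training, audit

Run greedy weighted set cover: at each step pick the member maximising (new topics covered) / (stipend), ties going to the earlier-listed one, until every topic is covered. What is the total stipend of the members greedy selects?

24

Pick 1: M1 adds 5 new (ops, hiring, budget, strategy, legal) at stipend 2 (ratio 5/2).
Pick 2: M4 adds 4 new (IT, outreach, training, audit) at stipend 9 (ratio 4/9).
Pick 3: M5 adds 1 new (logistics) at stipend 13 (ratio 1/13).
Greedy total stipend: 2 + 9 + 13 = 24.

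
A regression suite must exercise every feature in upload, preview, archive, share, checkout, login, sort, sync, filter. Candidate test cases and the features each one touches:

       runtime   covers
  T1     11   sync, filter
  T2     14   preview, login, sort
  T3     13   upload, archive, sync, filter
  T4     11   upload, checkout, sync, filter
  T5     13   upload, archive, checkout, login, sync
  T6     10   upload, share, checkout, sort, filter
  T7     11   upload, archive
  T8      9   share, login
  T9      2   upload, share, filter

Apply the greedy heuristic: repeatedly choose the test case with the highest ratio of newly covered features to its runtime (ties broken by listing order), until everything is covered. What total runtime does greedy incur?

29

Pick 1: T9 adds 3 new (upload, share, filter) at runtime 2 (ratio 3/2).
Pick 2: T5 adds 4 new (archive, checkout, login, sync) at runtime 13 (ratio 4/13).
Pick 3: T2 adds 2 new (preview, sort) at runtime 14 (ratio 2/14).
Greedy total runtime: 2 + 13 + 14 = 29.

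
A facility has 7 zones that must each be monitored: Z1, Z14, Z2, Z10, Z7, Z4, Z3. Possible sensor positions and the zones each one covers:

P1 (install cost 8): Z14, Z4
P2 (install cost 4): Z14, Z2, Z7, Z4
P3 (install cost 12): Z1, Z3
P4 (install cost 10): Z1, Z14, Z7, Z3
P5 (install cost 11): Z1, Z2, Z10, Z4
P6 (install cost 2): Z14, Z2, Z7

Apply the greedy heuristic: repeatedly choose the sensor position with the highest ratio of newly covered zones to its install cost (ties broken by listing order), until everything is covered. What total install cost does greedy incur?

Pick 1: P6 adds 3 new (Z14, Z2, Z7) at install cost 2 (ratio 3/2).
Pick 2: P5 adds 3 new (Z1, Z10, Z4) at install cost 11 (ratio 3/11).
Pick 3: P4 adds 1 new (Z3) at install cost 10 (ratio 1/10).
Greedy total install cost: 2 + 11 + 10 = 23. (The true optimum is 21, so greedy overshoots here.)

23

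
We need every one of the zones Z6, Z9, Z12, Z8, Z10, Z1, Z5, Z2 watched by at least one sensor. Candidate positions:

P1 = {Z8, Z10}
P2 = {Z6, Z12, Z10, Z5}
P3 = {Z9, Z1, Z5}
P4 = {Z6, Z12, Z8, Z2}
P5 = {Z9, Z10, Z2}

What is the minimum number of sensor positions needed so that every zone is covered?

3

P1, P3, P4 together cover {Z6, Z9, Z12, Z8, Z10, Z1, Z5, Z2} — every zone.
No 2 of the 5 sensor positions cover everything (all 10 pairs fall short), so 3 is minimum.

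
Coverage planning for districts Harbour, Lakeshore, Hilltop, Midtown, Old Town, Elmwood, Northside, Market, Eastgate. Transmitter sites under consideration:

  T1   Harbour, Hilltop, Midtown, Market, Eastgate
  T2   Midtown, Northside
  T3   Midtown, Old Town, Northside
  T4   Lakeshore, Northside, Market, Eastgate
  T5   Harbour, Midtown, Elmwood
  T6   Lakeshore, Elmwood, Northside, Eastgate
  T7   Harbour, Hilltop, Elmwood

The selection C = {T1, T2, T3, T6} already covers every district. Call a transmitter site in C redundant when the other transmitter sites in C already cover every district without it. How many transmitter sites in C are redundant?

1

Drop T1: Harbour, Hilltop, Market uncovered — not redundant.
Drop T2: the rest still cover every district — redundant.
Drop T3: Old Town uncovered — not redundant.
Drop T6: Lakeshore, Elmwood uncovered — not redundant.
1 redundant: T2.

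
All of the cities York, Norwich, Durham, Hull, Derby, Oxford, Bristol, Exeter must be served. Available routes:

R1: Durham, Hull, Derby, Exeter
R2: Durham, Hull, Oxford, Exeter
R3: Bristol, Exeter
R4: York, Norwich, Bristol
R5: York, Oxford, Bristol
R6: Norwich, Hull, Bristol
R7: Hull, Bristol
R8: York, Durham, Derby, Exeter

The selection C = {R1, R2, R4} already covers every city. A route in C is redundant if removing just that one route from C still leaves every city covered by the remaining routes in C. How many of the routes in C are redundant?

0

Drop R1: Derby uncovered — not redundant.
Drop R2: Oxford uncovered — not redundant.
Drop R4: York, Norwich, Bristol uncovered — not redundant.
None of the routes in C is redundant.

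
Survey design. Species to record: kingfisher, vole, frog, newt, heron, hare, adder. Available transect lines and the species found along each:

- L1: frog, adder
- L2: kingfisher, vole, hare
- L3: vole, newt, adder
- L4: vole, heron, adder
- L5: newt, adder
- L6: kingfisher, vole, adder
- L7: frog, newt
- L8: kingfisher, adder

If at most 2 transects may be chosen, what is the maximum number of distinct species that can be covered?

Choosing L1, L2 covers {kingfisher, vole, frog, hare, adder} — 5 species.
No choice of 2 transects does better; here newt, heron are left uncovered.

5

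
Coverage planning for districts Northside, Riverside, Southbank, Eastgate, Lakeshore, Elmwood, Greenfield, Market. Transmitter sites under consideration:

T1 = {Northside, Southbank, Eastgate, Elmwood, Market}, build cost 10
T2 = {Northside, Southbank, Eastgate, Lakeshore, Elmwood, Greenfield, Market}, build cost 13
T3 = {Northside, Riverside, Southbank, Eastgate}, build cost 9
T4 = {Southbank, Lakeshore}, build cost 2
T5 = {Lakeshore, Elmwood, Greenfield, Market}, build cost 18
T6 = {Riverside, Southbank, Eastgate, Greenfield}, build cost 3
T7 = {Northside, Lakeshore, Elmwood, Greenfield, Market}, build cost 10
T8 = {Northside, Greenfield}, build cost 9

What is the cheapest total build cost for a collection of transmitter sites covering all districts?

13

T6, T7 cover every district at build cost 3 + 10 = 13.
Any cover uses at least 2 transmitter sites; among all covering selections none totals below 13.
Greedy by coverage-per-build cost would pick T6, T4, T1 for 15 — worse than the optimum 13.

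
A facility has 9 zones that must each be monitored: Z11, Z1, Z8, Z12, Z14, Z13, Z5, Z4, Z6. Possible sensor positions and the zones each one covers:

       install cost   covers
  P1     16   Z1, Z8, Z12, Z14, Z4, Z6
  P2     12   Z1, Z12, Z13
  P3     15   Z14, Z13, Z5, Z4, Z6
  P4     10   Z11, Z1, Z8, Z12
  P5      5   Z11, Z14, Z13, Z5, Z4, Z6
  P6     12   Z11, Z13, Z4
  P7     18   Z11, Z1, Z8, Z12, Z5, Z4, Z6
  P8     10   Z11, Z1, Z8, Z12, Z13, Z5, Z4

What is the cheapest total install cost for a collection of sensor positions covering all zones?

15

P4, P5 cover every zone at install cost 10 + 5 = 15.
Any cover uses at least 2 sensor positions; among all covering selections none totals below 15.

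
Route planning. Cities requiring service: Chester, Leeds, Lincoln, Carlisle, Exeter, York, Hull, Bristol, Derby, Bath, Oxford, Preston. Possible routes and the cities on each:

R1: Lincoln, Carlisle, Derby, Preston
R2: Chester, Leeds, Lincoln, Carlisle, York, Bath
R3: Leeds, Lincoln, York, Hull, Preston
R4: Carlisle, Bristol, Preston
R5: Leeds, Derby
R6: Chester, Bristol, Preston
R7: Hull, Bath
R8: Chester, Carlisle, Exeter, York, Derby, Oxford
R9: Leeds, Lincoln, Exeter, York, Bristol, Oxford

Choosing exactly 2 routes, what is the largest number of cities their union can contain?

10

Choosing R3, R8 covers {Chester, Leeds, Lincoln, Carlisle, Exeter, York, Hull, Derby, Oxford, Preston} — 10 cities.
No choice of 2 routes does better; here Bristol, Bath are left uncovered.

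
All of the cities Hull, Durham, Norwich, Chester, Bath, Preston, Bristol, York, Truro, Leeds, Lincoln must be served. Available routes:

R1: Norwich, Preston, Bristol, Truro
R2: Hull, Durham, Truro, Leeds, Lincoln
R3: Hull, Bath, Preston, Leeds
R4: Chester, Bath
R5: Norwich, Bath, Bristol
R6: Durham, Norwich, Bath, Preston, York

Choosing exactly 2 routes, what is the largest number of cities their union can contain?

Choosing R2, R6 covers {Hull, Durham, Norwich, Bath, Preston, York, Truro, Leeds, Lincoln} — 9 cities.
No choice of 2 routes does better; here Chester, Bristol are left uncovered.

9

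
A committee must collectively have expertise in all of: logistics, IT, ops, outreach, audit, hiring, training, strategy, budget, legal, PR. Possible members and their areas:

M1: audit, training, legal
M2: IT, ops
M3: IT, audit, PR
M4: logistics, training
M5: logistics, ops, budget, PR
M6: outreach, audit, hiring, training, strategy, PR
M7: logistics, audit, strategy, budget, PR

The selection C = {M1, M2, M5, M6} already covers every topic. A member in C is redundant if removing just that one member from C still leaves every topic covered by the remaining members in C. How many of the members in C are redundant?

Drop M1: legal uncovered — not redundant.
Drop M2: IT uncovered — not redundant.
Drop M5: logistics, budget uncovered — not redundant.
Drop M6: outreach, hiring, strategy uncovered — not redundant.
None of the members in C is redundant.

0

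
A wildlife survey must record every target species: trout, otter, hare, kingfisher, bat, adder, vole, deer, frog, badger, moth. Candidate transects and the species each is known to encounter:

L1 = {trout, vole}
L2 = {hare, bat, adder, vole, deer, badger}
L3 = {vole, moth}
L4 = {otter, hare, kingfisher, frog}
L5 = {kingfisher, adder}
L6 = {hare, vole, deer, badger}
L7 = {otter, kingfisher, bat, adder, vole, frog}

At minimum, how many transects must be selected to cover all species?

4

L1, L2, L3, L4 together cover {trout, otter, hare, kingfisher, bat, adder, vole, deer, frog, badger, moth} — every species.
No 3 of the 7 transects cover everything (all 35 triples fall short), so 4 is minimum.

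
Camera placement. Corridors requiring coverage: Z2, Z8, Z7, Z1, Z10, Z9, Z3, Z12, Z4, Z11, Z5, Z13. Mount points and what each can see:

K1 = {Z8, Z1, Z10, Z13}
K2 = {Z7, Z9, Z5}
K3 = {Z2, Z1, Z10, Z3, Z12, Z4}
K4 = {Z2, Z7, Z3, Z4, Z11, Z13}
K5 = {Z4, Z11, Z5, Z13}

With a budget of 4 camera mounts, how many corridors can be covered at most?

Choosing K1, K2, K3, K4 covers {Z2, Z8, Z7, Z1, Z10, Z9, Z3, Z12, Z4, Z11, Z5, Z13} — 12 corridors.
That is all 12 corridors.

12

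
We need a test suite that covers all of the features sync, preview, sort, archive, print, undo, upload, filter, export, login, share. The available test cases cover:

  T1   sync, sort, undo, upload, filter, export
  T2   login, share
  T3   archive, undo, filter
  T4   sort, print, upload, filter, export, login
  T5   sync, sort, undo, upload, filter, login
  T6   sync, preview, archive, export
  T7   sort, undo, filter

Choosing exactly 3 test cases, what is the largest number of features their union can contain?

10

Choosing T1, T2, T6 covers {sync, preview, sort, archive, undo, upload, filter, export, login, share} — 10 features.
No choice of 3 test cases does better; here print is left uncovered.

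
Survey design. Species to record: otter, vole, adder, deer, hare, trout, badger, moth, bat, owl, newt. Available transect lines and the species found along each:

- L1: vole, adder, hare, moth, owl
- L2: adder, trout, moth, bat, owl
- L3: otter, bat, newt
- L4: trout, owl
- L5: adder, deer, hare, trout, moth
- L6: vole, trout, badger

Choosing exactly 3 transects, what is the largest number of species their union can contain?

Choosing L1, L3, L5 covers {otter, vole, adder, deer, hare, trout, moth, bat, owl, newt} — 10 species.
No choice of 3 transects does better; here badger is left uncovered.

10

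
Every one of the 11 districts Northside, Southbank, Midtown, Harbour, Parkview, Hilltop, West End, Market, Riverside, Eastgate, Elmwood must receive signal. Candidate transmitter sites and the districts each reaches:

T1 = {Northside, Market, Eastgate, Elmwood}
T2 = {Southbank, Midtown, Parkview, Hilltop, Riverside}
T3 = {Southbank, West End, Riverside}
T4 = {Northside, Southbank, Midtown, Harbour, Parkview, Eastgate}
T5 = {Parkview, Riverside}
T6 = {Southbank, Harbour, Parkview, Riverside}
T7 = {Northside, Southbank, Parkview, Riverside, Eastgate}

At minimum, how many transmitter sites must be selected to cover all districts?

T1, T2, T3, T4 together cover {Northside, Southbank, Midtown, Harbour, Parkview, Hilltop, West End, Market, Riverside, Eastgate, Elmwood} — every district.
No 3 of the 7 transmitter sites cover everything (all 35 triples fall short), so 4 is minimum.

4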